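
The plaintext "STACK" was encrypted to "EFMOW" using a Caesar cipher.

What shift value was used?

Step 1: Compare first letters: S (position 18) -> E (position 4).
Step 2: Shift = (4 - 18) mod 26 = 12.
The shift value is 12.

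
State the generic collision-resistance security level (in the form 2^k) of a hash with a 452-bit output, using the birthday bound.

Step 1: The birthday paradox gives collision probability ~50% after sqrt(2^n) = 2^(n/2) hashes.
Step 2: For 452-bit output: 2^(452/2) = 2^226.
Step 3: Approximately 2^226 hash computations needed.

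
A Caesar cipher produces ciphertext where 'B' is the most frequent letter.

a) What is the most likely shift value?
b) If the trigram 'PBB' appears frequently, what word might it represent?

Step 1: In English, 'E' is the most frequent letter (12.7%).
Step 2: The most frequent ciphertext letter is 'B' (position 1).
Step 3: Shift = (1 - 4) mod 26 = 23.
Step 4: Decrypt 'PBB' by shifting back 23:
  P -> S
  B -> E
  B -> E
Step 5: 'PBB' decrypts to 'SEE'.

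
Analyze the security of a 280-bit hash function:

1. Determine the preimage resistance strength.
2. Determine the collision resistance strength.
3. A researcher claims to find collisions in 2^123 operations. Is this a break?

Step 1: Preimage resistance requires brute-force of 2^280 operations.
Step 2: Collision resistance (birthday bound) = 2^(280/2) = 2^140.
Step 3: The claimed attack costs 2^123 operations.
Step 4: Since 2^123 < 2^140, the claimed attack beats the generic birthday bound, so collision resistance is broken.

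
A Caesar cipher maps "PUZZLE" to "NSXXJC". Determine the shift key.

Step 1: Compare first letters: P (position 15) -> N (position 13).
Step 2: Shift = (13 - 15) mod 26 = 24.
The shift value is 24.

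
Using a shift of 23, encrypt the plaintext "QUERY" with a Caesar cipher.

Step 1: For each letter, shift forward by 23 positions (mod 26).
  Q (position 16) -> position (16+23) mod 26 = 13 -> N
  U (position 20) -> position (20+23) mod 26 = 17 -> R
  E (position 4) -> position (4+23) mod 26 = 1 -> B
  R (position 17) -> position (17+23) mod 26 = 14 -> O
  Y (position 24) -> position (24+23) mod 26 = 21 -> V
Result: NRBOV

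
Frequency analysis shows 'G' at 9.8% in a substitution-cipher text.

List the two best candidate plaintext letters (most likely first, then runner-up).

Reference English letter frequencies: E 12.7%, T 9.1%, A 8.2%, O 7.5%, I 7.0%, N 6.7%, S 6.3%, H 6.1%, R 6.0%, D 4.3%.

Step 1: Observed frequency of 'G' is 9.8%.
Step 2: Compute distances to each reference frequency and sort:
  T (9.1%): difference = 0.7% <-- BEST
  A (8.2%): difference = 1.6% <-- RUNNER-UP
  O (7.5%): difference = 2.3%
  I (7.0%): difference = 2.8%
  E (12.7%): difference = 2.9%
Step 3: Most likely is 'T' (9.1%, diff 0.7%); second most likely is 'A' (8.2%, diff 1.6%).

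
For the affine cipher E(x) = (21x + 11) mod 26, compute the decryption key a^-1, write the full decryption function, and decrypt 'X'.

Step 1: Find a^-1, the modular inverse of 21 mod 26.
Step 2: We need 21 * a^-1 = 1 (mod 26).
Step 3: 21 * 5 = 105 = 4 * 26 + 1, so a^-1 = 5.
Step 4: D(y) = 5(y - 11) mod 26.
Step 5: Apply to 'X' (y = 23): D(23) = 5 * (23 - 11) mod 26 = 5 * 12 mod 26 = 8 -> 'I'.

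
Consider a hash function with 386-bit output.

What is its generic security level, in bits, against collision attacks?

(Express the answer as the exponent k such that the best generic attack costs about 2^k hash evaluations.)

Step 1: The hash has a 386-bit output.
Step 2: Collision resistance means it should be infeasible to find any x != y with h(x) = h(y).
By the birthday bound, a generic collision search succeeds after about sqrt(2^386) = 2^(386/2) = 2^193 evaluations.
Step 3: Security level = 193 bits.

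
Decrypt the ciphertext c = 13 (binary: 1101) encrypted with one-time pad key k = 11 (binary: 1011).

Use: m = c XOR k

Step 1: XOR ciphertext with key:
  Ciphertext: 1101
  Key:        1011
  XOR:        0110
Step 2: Plaintext = 0110 = 6 in decimal.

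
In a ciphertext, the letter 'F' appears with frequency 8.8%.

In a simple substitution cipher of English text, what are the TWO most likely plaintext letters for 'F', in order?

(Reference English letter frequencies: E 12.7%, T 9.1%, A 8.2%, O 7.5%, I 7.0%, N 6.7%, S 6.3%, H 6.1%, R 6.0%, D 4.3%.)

Step 1: Observed frequency of 'F' is 8.8%.
Step 2: Compute distances to each reference frequency and sort:
  T (9.1%): difference = 0.3% <-- BEST
  A (8.2%): difference = 0.6% <-- RUNNER-UP
  O (7.5%): difference = 1.3%
  I (7.0%): difference = 1.8%
  N (6.7%): difference = 2.1%
Step 3: Most likely is 'T' (9.1%, diff 0.3%); second most likely is 'A' (8.2%, diff 0.6%).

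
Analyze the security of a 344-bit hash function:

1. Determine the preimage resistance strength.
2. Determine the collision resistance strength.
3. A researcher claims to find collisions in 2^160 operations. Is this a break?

Step 1: Preimage resistance requires brute-force of 2^344 operations.
Step 2: Collision resistance (birthday bound) = 2^(344/2) = 2^172.
Step 3: The claimed attack costs 2^160 operations.
Step 4: Since 2^160 < 2^172, the claimed attack beats the generic birthday bound, so collision resistance is broken.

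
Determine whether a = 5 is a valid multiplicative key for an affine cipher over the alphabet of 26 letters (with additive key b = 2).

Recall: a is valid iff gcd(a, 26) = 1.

Step 1: Compute gcd(5, 26).
Step 2: gcd(5, 26) = 1.
Since gcd = 1, 5 is coprime with 26, so it is a valid key.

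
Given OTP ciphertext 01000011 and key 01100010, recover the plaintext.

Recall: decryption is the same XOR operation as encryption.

Step 1: XOR ciphertext with key:
  Ciphertext: 01000011
  Key:        01100010
  XOR:        00100001
Step 2: Plaintext = 00100001 = 33 in decimal.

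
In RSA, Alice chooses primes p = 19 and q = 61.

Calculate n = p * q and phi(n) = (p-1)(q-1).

Step 1: n = p * q = 19 * 61 = 1159.
Step 2: phi(n) = (p-1)(q-1) = 18 * 60 = 1080.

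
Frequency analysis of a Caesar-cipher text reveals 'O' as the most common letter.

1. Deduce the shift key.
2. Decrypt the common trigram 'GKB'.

Step 1: In English, 'E' is the most frequent letter (12.7%).
Step 2: The most frequent ciphertext letter is 'O' (position 14).
Step 3: Shift = (14 - 4) mod 26 = 10.
Step 4: Decrypt 'GKB' by shifting back 10:
  G -> W
  K -> A
  B -> R
Step 5: 'GKB' decrypts to 'WAR'.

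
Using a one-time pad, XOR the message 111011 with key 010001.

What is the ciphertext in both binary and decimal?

Step 1: Write out the XOR operation bit by bit:
  Message: 111011
  Key:     010001
  XOR:     101010
Step 2: Convert to decimal: 101010 = 42.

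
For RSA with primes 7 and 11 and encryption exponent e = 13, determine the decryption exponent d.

Step 1: n = 7 * 11 = 77.
Step 2: phi(n) = 6 * 10 = 60.
Step 3: Find d such that 13 * d = 1 (mod 60).
Step 4: d = 13^(-1) mod 60 = 37.
Verification: 13 * 37 = 481 = 8 * 60 + 1.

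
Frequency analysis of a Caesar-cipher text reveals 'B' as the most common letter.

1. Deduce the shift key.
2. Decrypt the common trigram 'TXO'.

Step 1: In English, 'E' is the most frequent letter (12.7%).
Step 2: The most frequent ciphertext letter is 'B' (position 1).
Step 3: Shift = (1 - 4) mod 26 = 23.
Step 4: Decrypt 'TXO' by shifting back 23:
  T -> W
  X -> A
  O -> R
Step 5: 'TXO' decrypts to 'WAR'.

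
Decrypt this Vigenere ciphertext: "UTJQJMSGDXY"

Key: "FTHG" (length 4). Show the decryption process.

Step 1: Key 'FTHG' has length 4. Extended key: FTHGFTHGFTH
Step 2: Decrypt each position:
  U(20) - F(5) = 15 = P
  T(19) - T(19) = 0 = A
  J(9) - H(7) = 2 = C
  Q(16) - G(6) = 10 = K
  J(9) - F(5) = 4 = E
  M(12) - T(19) = 19 = T
  S(18) - H(7) = 11 = L
  G(6) - G(6) = 0 = A
  D(3) - F(5) = 24 = Y
  X(23) - T(19) = 4 = E
  Y(24) - H(7) = 17 = R
Plaintext: PACKETLAYER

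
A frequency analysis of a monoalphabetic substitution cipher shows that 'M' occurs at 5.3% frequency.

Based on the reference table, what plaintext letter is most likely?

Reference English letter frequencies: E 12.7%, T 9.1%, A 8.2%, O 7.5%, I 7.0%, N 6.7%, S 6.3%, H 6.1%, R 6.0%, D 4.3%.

Step 1: The observed frequency is 5.3%.
Step 2: Compare with English frequencies:
  E: 12.7% (difference: 7.4%)
  T: 9.1% (difference: 3.8%)
  A: 8.2% (difference: 2.9%)
  O: 7.5% (difference: 2.2%)
  I: 7.0% (difference: 1.7%)
  N: 6.7% (difference: 1.4%)
  S: 6.3% (difference: 1.0%)
  H: 6.1% (difference: 0.8%)
  R: 6.0% (difference: 0.7%) <-- closest
  D: 4.3% (difference: 1.0%)
Step 3: 'M' most likely represents 'R' (frequency 6.0%).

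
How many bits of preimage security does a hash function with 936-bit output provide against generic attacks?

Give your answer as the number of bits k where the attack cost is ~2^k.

Step 1: The hash has a 936-bit output.
Step 2: Preimage resistance means: given a digest h(x), it should be infeasible to find any input that hashes to it.
With a 936-bit output there are 2^936 possible digests, so a generic brute-force preimage search costs about 2^936 evaluations.
Step 3: Security level = 936 bits.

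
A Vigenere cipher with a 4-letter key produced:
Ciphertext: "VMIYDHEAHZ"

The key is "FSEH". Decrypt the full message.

Step 1: Key 'FSEH' has length 4. Extended key: FSEHFSEHFS
Step 2: Decrypt each position:
  V(21) - F(5) = 16 = Q
  M(12) - S(18) = 20 = U
  I(8) - E(4) = 4 = E
  Y(24) - H(7) = 17 = R
  D(3) - F(5) = 24 = Y
  H(7) - S(18) = 15 = P
  E(4) - E(4) = 0 = A
  A(0) - H(7) = 19 = T
  H(7) - F(5) = 2 = C
  Z(25) - S(18) = 7 = H
Plaintext: QUERYPATCH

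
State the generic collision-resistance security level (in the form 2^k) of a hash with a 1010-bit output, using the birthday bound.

Step 1: The birthday paradox gives collision probability ~50% after sqrt(2^n) = 2^(n/2) hashes.
Step 2: For 1010-bit output: 2^(1010/2) = 2^505.
Step 3: Approximately 2^505 hash computations needed.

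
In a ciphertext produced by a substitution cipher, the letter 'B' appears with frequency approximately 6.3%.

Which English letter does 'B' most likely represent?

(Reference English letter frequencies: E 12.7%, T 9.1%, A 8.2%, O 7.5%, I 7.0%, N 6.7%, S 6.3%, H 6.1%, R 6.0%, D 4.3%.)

Step 1: The observed frequency is 6.3%.
Step 2: Compare with English frequencies:
  E: 12.7% (difference: 6.4%)
  T: 9.1% (difference: 2.8%)
  A: 8.2% (difference: 1.9%)
  O: 7.5% (difference: 1.2%)
  I: 7.0% (difference: 0.7%)
  N: 6.7% (difference: 0.4%)
  S: 6.3% (difference: 0.0%) <-- closest
  H: 6.1% (difference: 0.2%)
  R: 6.0% (difference: 0.3%)
  D: 4.3% (difference: 2.0%)
Step 3: 'B' most likely represents 'S' (frequency 6.3%).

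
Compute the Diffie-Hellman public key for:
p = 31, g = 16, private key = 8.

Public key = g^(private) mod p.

Step 1: A = g^a mod p = 16^8 mod 31.
  16^1 mod 31 = 16
  16^2 mod 31 = (16 * 16) mod 31 = 8
  16^3 mod 31 = (8 * 16) mod 31 = 4
  16^4 mod 31 = (4 * 16) mod 31 = 2
  16^5 mod 31 = (2 * 16) mod 31 = 1
  16^6 mod 31 = (1 * 16) mod 31 = 16
  16^7 mod 31 = (16 * 16) mod 31 = 8
  16^8 mod 31 = (8 * 16) mod 31 = 4
Result: A = 4.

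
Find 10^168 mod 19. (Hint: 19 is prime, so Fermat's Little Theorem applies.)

Step 1: Since 19 is prime, by Fermat's Little Theorem: 10^18 = 1 (mod 19).
Step 2: Reduce exponent: 168 mod 18 = 6.
Step 3: So 10^168 = 10^6 (mod 19).
Step 4: 10^6 mod 19 = 11.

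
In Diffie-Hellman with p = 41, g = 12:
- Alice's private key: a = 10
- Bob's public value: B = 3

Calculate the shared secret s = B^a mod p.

Step 1: s = B^a mod p = 3^10 mod 41.
  3^1 mod 41 = 3
  3^2 mod 41 = (3 * 3) mod 41 = 9
  3^3 mod 41 = (9 * 3) mod 41 = 27
  3^4 mod 41 = (27 * 3) mod 41 = 40
  3^5 mod 41 = (40 * 3) mod 41 = 38
  3^6 mod 41 = (38 * 3) mod 41 = 32
  3^7 mod 41 = (32 * 3) mod 41 = 14
  3^8 mod 41 = (14 * 3) mod 41 = 1
  3^9 mod 41 = (1 * 3) mod 41 = 3
  3^10 mod 41 = (3 * 3) mod 41 = 9
Result: shared secret = 9.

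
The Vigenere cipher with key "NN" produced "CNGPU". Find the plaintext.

Step 1: Extend key: NNNNN
Step 2: Decrypt each letter (c - k) mod 26:
  C(2) - N(13) = (2-13) mod 26 = 15 = P
  N(13) - N(13) = (13-13) mod 26 = 0 = A
  G(6) - N(13) = (6-13) mod 26 = 19 = T
  P(15) - N(13) = (15-13) mod 26 = 2 = C
  U(20) - N(13) = (20-13) mod 26 = 7 = H
Plaintext: PATCH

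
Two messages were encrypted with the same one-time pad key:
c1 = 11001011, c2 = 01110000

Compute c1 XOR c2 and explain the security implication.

Step 1: c1 XOR c2 = (m1 XOR k) XOR (m2 XOR k).
Step 2: By XOR associativity/commutativity: = m1 XOR m2 XOR k XOR k = m1 XOR m2.
Step 3: 11001011 XOR 01110000 = 10111011 = 187.
Step 4: The key cancels out! An attacker learns m1 XOR m2 = 187, revealing the relationship between plaintexts.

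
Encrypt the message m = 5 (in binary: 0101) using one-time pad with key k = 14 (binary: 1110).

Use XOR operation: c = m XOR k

Step 1: Write out the XOR operation bit by bit:
  Message: 0101
  Key:     1110
  XOR:     1011
Step 2: Convert to decimal: 1011 = 11.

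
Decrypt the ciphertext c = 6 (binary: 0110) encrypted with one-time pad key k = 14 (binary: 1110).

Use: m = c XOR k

Step 1: XOR ciphertext with key:
  Ciphertext: 0110
  Key:        1110
  XOR:        1000
Step 2: Plaintext = 1000 = 8 in decimal.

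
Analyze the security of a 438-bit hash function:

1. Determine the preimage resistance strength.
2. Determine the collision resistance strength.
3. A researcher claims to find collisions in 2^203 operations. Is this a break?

Step 1: Preimage resistance requires brute-force of 2^438 operations.
Step 2: Collision resistance (birthday bound) = 2^(438/2) = 2^219.
Step 3: The claimed attack costs 2^203 operations.
Step 4: Since 2^203 < 2^219, the claimed attack beats the generic birthday bound, so collision resistance is broken.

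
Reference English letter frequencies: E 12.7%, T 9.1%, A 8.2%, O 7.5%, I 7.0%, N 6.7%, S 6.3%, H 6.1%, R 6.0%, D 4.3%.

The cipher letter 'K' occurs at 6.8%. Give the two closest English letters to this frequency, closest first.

Step 1: Observed frequency of 'K' is 6.8%.
Step 2: Compute distances to each reference frequency and sort:
  N (6.7%): difference = 0.1% <-- BEST
  I (7.0%): difference = 0.2% <-- RUNNER-UP
  S (6.3%): difference = 0.5%
  O (7.5%): difference = 0.7%
  H (6.1%): difference = 0.7%
Step 3: Most likely is 'N' (6.7%, diff 0.1%); second most likely is 'I' (7.0%, diff 0.2%).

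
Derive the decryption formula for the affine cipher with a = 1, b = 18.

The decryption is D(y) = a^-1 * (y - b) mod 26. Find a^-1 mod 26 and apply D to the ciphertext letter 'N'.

Step 1: Find a^-1, the modular inverse of 1 mod 26.
Step 2: We need 1 * a^-1 = 1 (mod 26).
Step 3: 1 * 1 = 1 = 0 * 26 + 1, so a^-1 = 1.
Step 4: D(y) = 1(y - 18) mod 26.
Step 5: Apply to 'N' (y = 13): D(13) = 1 * (13 - 18) mod 26 = 1 * -5 mod 26 = 21 -> 'V'.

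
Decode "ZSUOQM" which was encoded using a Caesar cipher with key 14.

Step 1: Reverse the shift by subtracting 14 from each letter position.
  Z (position 25) -> position (25-14) mod 26 = 11 -> L
  S (position 18) -> position (18-14) mod 26 = 4 -> E
  U (position 20) -> position (20-14) mod 26 = 6 -> G
  O (position 14) -> position (14-14) mod 26 = 0 -> A
  Q (position 16) -> position (16-14) mod 26 = 2 -> C
  M (position 12) -> position (12-14) mod 26 = 24 -> Y
Decrypted message: LEGACY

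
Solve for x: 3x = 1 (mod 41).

Step 1: We need x such that 3 * x = 1 (mod 41).
Step 2: Using the extended Euclidean algorithm or trial:
  3 * 14 = 42 = 1 * 41 + 1.
Step 3: Since 42 mod 41 = 1, the inverse is x = 14.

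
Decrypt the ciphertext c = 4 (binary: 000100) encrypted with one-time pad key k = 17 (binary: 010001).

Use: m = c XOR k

Step 1: XOR ciphertext with key:
  Ciphertext: 000100
  Key:        010001
  XOR:        010101
Step 2: Plaintext = 010101 = 21 in decimal.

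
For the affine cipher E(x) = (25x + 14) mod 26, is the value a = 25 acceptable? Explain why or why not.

Step 1: Compute gcd(25, 26).
Step 2: gcd(25, 26) = 1.
Since gcd = 1, 25 is coprime with 26, so it is a valid key.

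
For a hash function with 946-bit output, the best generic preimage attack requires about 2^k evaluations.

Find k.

Step 1: The hash has a 946-bit output.
Step 2: Preimage resistance means: given a digest h(x), it should be infeasible to find any input that hashes to it.
With a 946-bit output there are 2^946 possible digests, so a generic brute-force preimage search costs about 2^946 evaluations.
Step 3: Security level = 946 bits.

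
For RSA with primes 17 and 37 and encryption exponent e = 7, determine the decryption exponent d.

Step 1: n = 17 * 37 = 629.
Step 2: phi(n) = 16 * 36 = 576.
Step 3: Find d such that 7 * d = 1 (mod 576).
Step 4: d = 7^(-1) mod 576 = 247.
Verification: 7 * 247 = 1729 = 3 * 576 + 1.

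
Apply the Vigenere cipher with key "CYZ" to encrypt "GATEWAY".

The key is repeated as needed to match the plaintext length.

Step 1: Repeat key to match plaintext length:
  Plaintext: GATEWAY
  Key:       CYZCYZC
Step 2: Encrypt each letter:
  G(6) + C(2) = (6+2) mod 26 = 8 = I
  A(0) + Y(24) = (0+24) mod 26 = 24 = Y
  T(19) + Z(25) = (19+25) mod 26 = 18 = S
  E(4) + C(2) = (4+2) mod 26 = 6 = G
  W(22) + Y(24) = (22+24) mod 26 = 20 = U
  A(0) + Z(25) = (0+25) mod 26 = 25 = Z
  Y(24) + C(2) = (24+2) mod 26 = 0 = A
Ciphertext: IYSGUZA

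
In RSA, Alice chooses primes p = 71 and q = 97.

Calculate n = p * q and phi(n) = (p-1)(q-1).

Step 1: n = p * q = 71 * 97 = 6887.
Step 2: phi(n) = (p-1)(q-1) = 70 * 96 = 6720.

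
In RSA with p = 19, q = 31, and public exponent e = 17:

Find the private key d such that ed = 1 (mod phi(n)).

Step 1: n = 19 * 31 = 589.
Step 2: phi(n) = 18 * 30 = 540.
Step 3: Find d such that 17 * d = 1 (mod 540).
Step 4: d = 17^(-1) mod 540 = 413.
Verification: 17 * 413 = 7021 = 13 * 540 + 1.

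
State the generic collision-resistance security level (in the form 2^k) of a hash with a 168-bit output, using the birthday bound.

Step 1: The birthday paradox gives collision probability ~50% after sqrt(2^n) = 2^(n/2) hashes.
Step 2: For 168-bit output: 2^(168/2) = 2^84.
Step 3: Approximately 2^84 hash computations needed.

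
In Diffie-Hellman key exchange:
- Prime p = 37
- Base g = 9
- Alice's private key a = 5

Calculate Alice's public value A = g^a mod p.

Step 1: A = g^a mod p = 9^5 mod 37.
  9^1 mod 37 = 9
  9^2 mod 37 = (9 * 9) mod 37 = 7
  9^3 mod 37 = (7 * 9) mod 37 = 26
  9^4 mod 37 = (26 * 9) mod 37 = 12
  9^5 mod 37 = (12 * 9) mod 37 = 34
Result: A = 34.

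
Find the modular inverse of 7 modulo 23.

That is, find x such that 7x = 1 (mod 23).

Step 1: We need x such that 7 * x = 1 (mod 23).
Step 2: Using the extended Euclidean algorithm or trial:
  7 * 10 = 70 = 3 * 23 + 1.
Step 3: Since 70 mod 23 = 1, the inverse is x = 10.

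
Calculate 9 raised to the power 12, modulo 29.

Step 1: Compute 9^12 mod 29 step by step, reducing modulo 29 at each step.
  9^1 mod 29 = 9
  9^2 mod 29 = (9 * 9) mod 29 = 23
  9^3 mod 29 = (23 * 9) mod 29 = 4
  9^4 mod 29 = (4 * 9) mod 29 = 7
  9^5 mod 29 = (7 * 9) mod 29 = 5
  9^6 mod 29 = (5 * 9) mod 29 = 16
  9^7 mod 29 = (16 * 9) mod 29 = 28
  9^8 mod 29 = (28 * 9) mod 29 = 20
  9^9 mod 29 = (20 * 9) mod 29 = 6
  9^10 mod 29 = (6 * 9) mod 29 = 25
  9^11 mod 29 = (25 * 9) mod 29 = 22
  9^12 mod 29 = (22 * 9) mod 29 = 24
Step 2: Result = 24.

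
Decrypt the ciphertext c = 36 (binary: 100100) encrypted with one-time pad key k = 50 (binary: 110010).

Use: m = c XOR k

Step 1: XOR ciphertext with key:
  Ciphertext: 100100
  Key:        110010
  XOR:        010110
Step 2: Plaintext = 010110 = 22 in decimal.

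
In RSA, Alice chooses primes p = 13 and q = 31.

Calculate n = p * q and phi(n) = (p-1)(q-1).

Step 1: n = p * q = 13 * 31 = 403.
Step 2: phi(n) = (p-1)(q-1) = 12 * 30 = 360.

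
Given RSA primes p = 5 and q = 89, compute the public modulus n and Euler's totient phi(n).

Step 1: n = p * q = 5 * 89 = 445.
Step 2: phi(n) = (p-1)(q-1) = 4 * 88 = 352.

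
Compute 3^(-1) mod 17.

Step 1: We need x such that 3 * x = 1 (mod 17).
Step 2: Using the extended Euclidean algorithm or trial:
  3 * 6 = 18 = 1 * 17 + 1.
Step 3: Since 18 mod 17 = 1, the inverse is x = 6.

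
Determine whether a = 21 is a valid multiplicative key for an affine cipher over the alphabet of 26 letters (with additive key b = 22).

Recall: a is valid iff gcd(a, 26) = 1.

Step 1: Compute gcd(21, 26).
Step 2: gcd(21, 26) = 1.
Since gcd = 1, 21 is coprime with 26, so it is a valid key.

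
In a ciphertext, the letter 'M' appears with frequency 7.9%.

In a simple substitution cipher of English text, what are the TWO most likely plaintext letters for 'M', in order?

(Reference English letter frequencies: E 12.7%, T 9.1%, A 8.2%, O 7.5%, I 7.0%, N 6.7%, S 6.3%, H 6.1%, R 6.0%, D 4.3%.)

Step 1: Observed frequency of 'M' is 7.9%.
Step 2: Compute distances to each reference frequency and sort:
  A (8.2%): difference = 0.3% <-- BEST
  O (7.5%): difference = 0.4% <-- RUNNER-UP
  I (7.0%): difference = 0.9%
  T (9.1%): difference = 1.2%
  N (6.7%): difference = 1.2%
Step 3: Most likely is 'A' (8.2%, diff 0.3%); second most likely is 'O' (7.5%, diff 0.4%).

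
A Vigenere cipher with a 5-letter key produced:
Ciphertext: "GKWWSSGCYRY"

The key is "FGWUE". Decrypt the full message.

Step 1: Key 'FGWUE' has length 5. Extended key: FGWUEFGWUEF
Step 2: Decrypt each position:
  G(6) - F(5) = 1 = B
  K(10) - G(6) = 4 = E
  W(22) - W(22) = 0 = A
  W(22) - U(20) = 2 = C
  S(18) - E(4) = 14 = O
  S(18) - F(5) = 13 = N
  G(6) - G(6) = 0 = A
  C(2) - W(22) = 6 = G
  Y(24) - U(20) = 4 = E
  R(17) - E(4) = 13 = N
  Y(24) - F(5) = 19 = T
Plaintext: BEACONAGENT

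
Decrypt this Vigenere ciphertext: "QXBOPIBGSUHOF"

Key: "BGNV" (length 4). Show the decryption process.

Step 1: Key 'BGNV' has length 4. Extended key: BGNVBGNVBGNVB
Step 2: Decrypt each position:
  Q(16) - B(1) = 15 = P
  X(23) - G(6) = 17 = R
  B(1) - N(13) = 14 = O
  O(14) - V(21) = 19 = T
  P(15) - B(1) = 14 = O
  I(8) - G(6) = 2 = C
  B(1) - N(13) = 14 = O
  G(6) - V(21) = 11 = L
  S(18) - B(1) = 17 = R
  U(20) - G(6) = 14 = O
  H(7) - N(13) = 20 = U
  O(14) - V(21) = 19 = T
  F(5) - B(1) = 4 = E
Plaintext: PROTOCOLROUTE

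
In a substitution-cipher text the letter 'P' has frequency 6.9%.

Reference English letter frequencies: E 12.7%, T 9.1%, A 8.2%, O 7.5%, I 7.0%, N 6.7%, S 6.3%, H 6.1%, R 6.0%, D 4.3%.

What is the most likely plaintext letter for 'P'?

Step 1: The observed frequency is 6.9%.
Step 2: Compare with English frequencies:
  E: 12.7% (difference: 5.8%)
  T: 9.1% (difference: 2.2%)
  A: 8.2% (difference: 1.3%)
  O: 7.5% (difference: 0.6%)
  I: 7.0% (difference: 0.1%) <-- closest
  N: 6.7% (difference: 0.2%)
  S: 6.3% (difference: 0.6%)
  H: 6.1% (difference: 0.8%)
  R: 6.0% (difference: 0.9%)
  D: 4.3% (difference: 2.6%)
Step 3: 'P' most likely represents 'I' (frequency 7.0%).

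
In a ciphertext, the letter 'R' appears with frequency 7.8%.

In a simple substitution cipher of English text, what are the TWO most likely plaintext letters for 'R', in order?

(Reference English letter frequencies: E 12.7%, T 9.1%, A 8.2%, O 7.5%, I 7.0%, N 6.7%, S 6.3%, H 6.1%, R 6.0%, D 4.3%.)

Step 1: Observed frequency of 'R' is 7.8%.
Step 2: Compute distances to each reference frequency and sort:
  O (7.5%): difference = 0.3% <-- BEST
  A (8.2%): difference = 0.4% <-- RUNNER-UP
  I (7.0%): difference = 0.8%
  N (6.7%): difference = 1.1%
  T (9.1%): difference = 1.3%
Step 3: Most likely is 'O' (7.5%, diff 0.3%); second most likely is 'A' (8.2%, diff 0.4%).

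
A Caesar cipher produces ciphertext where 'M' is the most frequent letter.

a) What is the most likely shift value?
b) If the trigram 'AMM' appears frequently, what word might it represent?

Step 1: In English, 'E' is the most frequent letter (12.7%).
Step 2: The most frequent ciphertext letter is 'M' (position 12).
Step 3: Shift = (12 - 4) mod 26 = 8.
Step 4: Decrypt 'AMM' by shifting back 8:
  A -> S
  M -> E
  M -> E
Step 5: 'AMM' decrypts to 'SEE'.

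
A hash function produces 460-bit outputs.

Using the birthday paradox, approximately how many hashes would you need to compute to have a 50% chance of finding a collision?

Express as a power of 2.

Step 1: The birthday paradox gives collision probability ~50% after sqrt(2^n) = 2^(n/2) hashes.
Step 2: For 460-bit output: 2^(460/2) = 2^230.
Step 3: Approximately 2^230 hash computations needed.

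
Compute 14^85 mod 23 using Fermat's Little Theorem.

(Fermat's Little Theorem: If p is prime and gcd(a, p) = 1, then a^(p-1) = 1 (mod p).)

Step 1: Since 23 is prime, by Fermat's Little Theorem: 14^22 = 1 (mod 23).
Step 2: Reduce exponent: 85 mod 22 = 19.
Step 3: So 14^85 = 14^19 (mod 23).
Step 4: 14^19 mod 23 = 10.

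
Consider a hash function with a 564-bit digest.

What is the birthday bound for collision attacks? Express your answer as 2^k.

Step 1: The birthday paradox gives collision probability ~50% after sqrt(2^n) = 2^(n/2) hashes.
Step 2: For 564-bit output: 2^(564/2) = 2^282.
Step 3: Approximately 2^282 hash computations needed.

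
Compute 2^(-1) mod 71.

Step 1: We need x such that 2 * x = 1 (mod 71).
Step 2: Using the extended Euclidean algorithm or trial:
  2 * 36 = 72 = 1 * 71 + 1.
Step 3: Since 72 mod 71 = 1, the inverse is x = 36.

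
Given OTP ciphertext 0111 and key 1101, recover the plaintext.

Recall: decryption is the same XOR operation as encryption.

Step 1: XOR ciphertext with key:
  Ciphertext: 0111
  Key:        1101
  XOR:        1010
Step 2: Plaintext = 1010 = 10 in decimal.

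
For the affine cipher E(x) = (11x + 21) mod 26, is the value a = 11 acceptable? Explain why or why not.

Step 1: Compute gcd(11, 26).
Step 2: gcd(11, 26) = 1.
Since gcd = 1, 11 is coprime with 26, so it is a valid key.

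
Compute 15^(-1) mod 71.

Step 1: We need x such that 15 * x = 1 (mod 71).
Step 2: Using the extended Euclidean algorithm or trial:
  15 * 19 = 285 = 4 * 71 + 1.
Step 3: Since 285 mod 71 = 1, the inverse is x = 19.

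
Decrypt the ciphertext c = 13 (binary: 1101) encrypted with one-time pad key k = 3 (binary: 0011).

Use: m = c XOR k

Step 1: XOR ciphertext with key:
  Ciphertext: 1101
  Key:        0011
  XOR:        1110
Step 2: Plaintext = 1110 = 14 in decimal.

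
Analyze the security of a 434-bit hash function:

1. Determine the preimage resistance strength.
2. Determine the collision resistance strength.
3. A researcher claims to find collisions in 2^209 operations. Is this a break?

Step 1: Preimage resistance requires brute-force of 2^434 operations.
Step 2: Collision resistance (birthday bound) = 2^(434/2) = 2^217.
Step 3: The claimed attack costs 2^209 operations.
Step 4: Since 2^209 < 2^217, the claimed attack beats the generic birthday bound, so collision resistance is broken.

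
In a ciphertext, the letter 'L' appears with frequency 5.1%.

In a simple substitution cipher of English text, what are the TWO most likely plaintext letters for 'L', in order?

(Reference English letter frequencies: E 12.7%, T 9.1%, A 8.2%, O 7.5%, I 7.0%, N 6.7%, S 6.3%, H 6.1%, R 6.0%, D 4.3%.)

Step 1: Observed frequency of 'L' is 5.1%.
Step 2: Compute distances to each reference frequency and sort:
  D (4.3%): difference = 0.8% <-- BEST
  R (6.0%): difference = 0.9% <-- RUNNER-UP
  H (6.1%): difference = 1.0%
  S (6.3%): difference = 1.2%
  N (6.7%): difference = 1.6%
Step 3: Most likely is 'D' (4.3%, diff 0.8%); second most likely is 'R' (6.0%, diff 0.9%).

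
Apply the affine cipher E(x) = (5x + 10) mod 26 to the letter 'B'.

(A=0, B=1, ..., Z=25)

Step 1: Convert 'B' to number: x = 1.
Step 2: E(1) = (5 * 1 + 10) mod 26 = 15 mod 26 = 15.
Step 3: Convert 15 back to letter: P.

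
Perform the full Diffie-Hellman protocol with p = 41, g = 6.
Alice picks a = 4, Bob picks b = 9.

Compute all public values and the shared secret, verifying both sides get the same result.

Step 1: A = g^a mod p = 6^4 mod 41 = 25.
Step 2: B = g^b mod p = 6^9 mod 41 = 19.
Step 3: Alice computes s = B^a mod p = 19^4 mod 41 = 23.
Step 4: Bob computes s = A^b mod p = 25^9 mod 41 = 23.
Both sides agree: shared secret = 23.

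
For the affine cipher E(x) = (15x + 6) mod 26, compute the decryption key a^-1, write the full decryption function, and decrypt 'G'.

Step 1: Find a^-1, the modular inverse of 15 mod 26.
Step 2: We need 15 * a^-1 = 1 (mod 26).
Step 3: 15 * 7 = 105 = 4 * 26 + 1, so a^-1 = 7.
Step 4: D(y) = 7(y - 6) mod 26.
Step 5: Apply to 'G' (y = 6): D(6) = 7 * (6 - 6) mod 26 = 7 * 0 mod 26 = 0 -> 'A'.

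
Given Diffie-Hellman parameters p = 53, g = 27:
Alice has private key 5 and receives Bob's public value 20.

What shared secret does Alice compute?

Step 1: s = B^a mod p = 20^5 mod 53.
  20^1 mod 53 = 20
  20^2 mod 53 = (20 * 20) mod 53 = 29
  20^3 mod 53 = (29 * 20) mod 53 = 50
  20^4 mod 53 = (50 * 20) mod 53 = 46
  20^5 mod 53 = (46 * 20) mod 53 = 19
Result: shared secret = 19.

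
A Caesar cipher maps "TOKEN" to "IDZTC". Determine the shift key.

Step 1: Compare first letters: T (position 19) -> I (position 8).
Step 2: Shift = (8 - 19) mod 26 = 15.
The shift value is 15.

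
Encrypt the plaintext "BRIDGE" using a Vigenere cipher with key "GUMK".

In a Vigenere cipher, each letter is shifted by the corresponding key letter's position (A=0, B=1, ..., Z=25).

Step 1: Repeat key to match plaintext length:
  Plaintext: BRIDGE
  Key:       GUMKGU
Step 2: Encrypt each letter:
  B(1) + G(6) = (1+6) mod 26 = 7 = H
  R(17) + U(20) = (17+20) mod 26 = 11 = L
  I(8) + M(12) = (8+12) mod 26 = 20 = U
  D(3) + K(10) = (3+10) mod 26 = 13 = N
  G(6) + G(6) = (6+6) mod 26 = 12 = M
  E(4) + U(20) = (4+20) mod 26 = 24 = Y
Ciphertext: HLUNMY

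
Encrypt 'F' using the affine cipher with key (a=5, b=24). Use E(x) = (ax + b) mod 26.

Step 1: Convert 'F' to number: x = 5.
Step 2: E(5) = (5 * 5 + 24) mod 26 = 49 mod 26 = 23.
Step 3: Convert 23 back to letter: X.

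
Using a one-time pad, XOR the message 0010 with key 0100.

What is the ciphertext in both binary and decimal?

Step 1: Write out the XOR operation bit by bit:
  Message: 0010
  Key:     0100
  XOR:     0110
Step 2: Convert to decimal: 0110 = 6.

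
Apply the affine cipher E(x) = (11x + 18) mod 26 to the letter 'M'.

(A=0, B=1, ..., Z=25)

Step 1: Convert 'M' to number: x = 12.
Step 2: E(12) = (11 * 12 + 18) mod 26 = 150 mod 26 = 20.
Step 3: Convert 20 back to letter: U.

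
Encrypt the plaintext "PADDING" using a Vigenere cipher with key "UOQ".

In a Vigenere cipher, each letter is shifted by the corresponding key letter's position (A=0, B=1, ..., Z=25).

Step 1: Repeat key to match plaintext length:
  Plaintext: PADDING
  Key:       UOQUOQU
Step 2: Encrypt each letter:
  P(15) + U(20) = (15+20) mod 26 = 9 = J
  A(0) + O(14) = (0+14) mod 26 = 14 = O
  D(3) + Q(16) = (3+16) mod 26 = 19 = T
  D(3) + U(20) = (3+20) mod 26 = 23 = X
  I(8) + O(14) = (8+14) mod 26 = 22 = W
  N(13) + Q(16) = (13+16) mod 26 = 3 = D
  G(6) + U(20) = (6+20) mod 26 = 0 = A
Ciphertext: JOTXWDA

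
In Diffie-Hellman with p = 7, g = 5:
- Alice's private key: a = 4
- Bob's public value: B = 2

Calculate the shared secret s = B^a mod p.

Step 1: s = B^a mod p = 2^4 mod 7.
  2^1 mod 7 = 2
  2^2 mod 7 = (2 * 2) mod 7 = 4
  2^3 mod 7 = (4 * 2) mod 7 = 1
  2^4 mod 7 = (1 * 2) mod 7 = 2
Result: shared secret = 2.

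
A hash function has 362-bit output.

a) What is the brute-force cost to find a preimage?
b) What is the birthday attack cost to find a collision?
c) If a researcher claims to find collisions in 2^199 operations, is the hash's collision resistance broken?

Step 1: Preimage resistance requires brute-force of 2^362 operations.
Step 2: Collision resistance (birthday bound) = 2^(362/2) = 2^181.
Step 3: The claimed attack costs 2^199 operations.
Step 4: Since 2^199 >= 2^181, the claimed attack is no faster than the generic birthday attack, so this does not break collision resistance.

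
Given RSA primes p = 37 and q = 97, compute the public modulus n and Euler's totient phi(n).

Step 1: n = p * q = 37 * 97 = 3589.
Step 2: phi(n) = (p-1)(q-1) = 36 * 96 = 3456.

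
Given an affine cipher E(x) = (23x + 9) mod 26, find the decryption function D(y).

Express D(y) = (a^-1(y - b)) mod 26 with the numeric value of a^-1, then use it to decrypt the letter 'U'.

Step 1: Find a^-1, the modular inverse of 23 mod 26.
Step 2: We need 23 * a^-1 = 1 (mod 26).
Step 3: 23 * 17 = 391 = 15 * 26 + 1, so a^-1 = 17.
Step 4: D(y) = 17(y - 9) mod 26.
Step 5: Apply to 'U' (y = 20): D(20) = 17 * (20 - 9) mod 26 = 17 * 11 mod 26 = 5 -> 'F'.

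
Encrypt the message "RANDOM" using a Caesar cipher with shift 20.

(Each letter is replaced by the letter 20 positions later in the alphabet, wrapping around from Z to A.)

Step 1: For each letter, shift forward by 20 positions (mod 26).
  R (position 17) -> position (17+20) mod 26 = 11 -> L
  A (position 0) -> position (0+20) mod 26 = 20 -> U
  N (position 13) -> position (13+20) mod 26 = 7 -> H
  D (position 3) -> position (3+20) mod 26 = 23 -> X
  O (position 14) -> position (14+20) mod 26 = 8 -> I
  M (position 12) -> position (12+20) mod 26 = 6 -> G
Result: LUHXIG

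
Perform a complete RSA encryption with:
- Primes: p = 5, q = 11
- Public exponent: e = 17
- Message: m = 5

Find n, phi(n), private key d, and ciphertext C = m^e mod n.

Step 1: n = 5 * 11 = 55.
Step 2: phi(n) = (5-1)(11-1) = 4 * 10 = 40.
Step 3: Find d = 17^(-1) mod 40 = 33.
  Verify: 17 * 33 = 561 = 1 (mod 40).
Step 4: C = 5^17 mod 55 = 25.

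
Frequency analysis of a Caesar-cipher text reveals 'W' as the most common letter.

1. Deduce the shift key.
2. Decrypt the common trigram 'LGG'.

Step 1: In English, 'E' is the most frequent letter (12.7%).
Step 2: The most frequent ciphertext letter is 'W' (position 22).
Step 3: Shift = (22 - 4) mod 26 = 18.
Step 4: Decrypt 'LGG' by shifting back 18:
  L -> T
  G -> O
  G -> O
Step 5: 'LGG' decrypts to 'TOO'.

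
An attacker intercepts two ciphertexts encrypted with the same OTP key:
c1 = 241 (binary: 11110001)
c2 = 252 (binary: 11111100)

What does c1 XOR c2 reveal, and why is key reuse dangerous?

Step 1: c1 XOR c2 = (m1 XOR k) XOR (m2 XOR k).
Step 2: By XOR associativity/commutativity: = m1 XOR m2 XOR k XOR k = m1 XOR m2.
Step 3: 11110001 XOR 11111100 = 00001101 = 13.
Step 4: The key cancels out! An attacker learns m1 XOR m2 = 13, revealing the relationship between plaintexts.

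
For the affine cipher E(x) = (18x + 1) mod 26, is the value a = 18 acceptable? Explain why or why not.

Step 1: Compute gcd(18, 26).
Step 2: gcd(18, 26) = 2.
Since gcd = 2 != 1, 18 shares a common factor with 26, so it cannot be used.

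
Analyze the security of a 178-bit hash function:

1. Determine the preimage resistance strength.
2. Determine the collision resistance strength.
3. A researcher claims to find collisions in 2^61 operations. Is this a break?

Step 1: Preimage resistance requires brute-force of 2^178 operations.
Step 2: Collision resistance (birthday bound) = 2^(178/2) = 2^89.
Step 3: The claimed attack costs 2^61 operations.
Step 4: Since 2^61 < 2^89, the claimed attack beats the generic birthday bound, so collision resistance is broken.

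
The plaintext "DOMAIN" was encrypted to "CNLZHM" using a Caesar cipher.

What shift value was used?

Step 1: Compare first letters: D (position 3) -> C (position 2).
Step 2: Shift = (2 - 3) mod 26 = 25.
The shift value is 25.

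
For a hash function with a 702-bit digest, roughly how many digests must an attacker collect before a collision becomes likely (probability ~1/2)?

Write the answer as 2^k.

Step 1: The birthday paradox gives collision probability ~50% after sqrt(2^n) = 2^(n/2) hashes.
Step 2: For 702-bit output: 2^(702/2) = 2^351.
Step 3: Approximately 2^351 hash computations needed.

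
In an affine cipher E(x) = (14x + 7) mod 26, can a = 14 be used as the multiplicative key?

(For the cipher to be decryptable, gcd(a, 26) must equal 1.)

Step 1: Compute gcd(14, 26).
Step 2: gcd(14, 26) = 2.
Since gcd = 2 != 1, 14 shares a common factor with 26, so it cannot be used.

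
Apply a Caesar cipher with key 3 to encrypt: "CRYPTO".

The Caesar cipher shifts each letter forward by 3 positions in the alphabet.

Step 1: For each letter, shift forward by 3 positions (mod 26).
  C (position 2) -> position (2+3) mod 26 = 5 -> F
  R (position 17) -> position (17+3) mod 26 = 20 -> U
  Y (position 24) -> position (24+3) mod 26 = 1 -> B
  P (position 15) -> position (15+3) mod 26 = 18 -> S
  T (position 19) -> position (19+3) mod 26 = 22 -> W
  O (position 14) -> position (14+3) mod 26 = 17 -> R
Result: FUBSWR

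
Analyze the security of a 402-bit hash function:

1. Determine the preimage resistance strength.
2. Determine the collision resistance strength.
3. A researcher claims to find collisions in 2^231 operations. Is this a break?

Step 1: Preimage resistance requires brute-force of 2^402 operations.
Step 2: Collision resistance (birthday bound) = 2^(402/2) = 2^201.
Step 3: The claimed attack costs 2^231 operations.
Step 4: Since 2^231 >= 2^201, the claimed attack is no faster than the generic birthday attack, so this does not break collision resistance.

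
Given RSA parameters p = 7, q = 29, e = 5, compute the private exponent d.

Step 1: n = 7 * 29 = 203.
Step 2: phi(n) = 6 * 28 = 168.
Step 3: Find d such that 5 * d = 1 (mod 168).
Step 4: d = 5^(-1) mod 168 = 101.
Verification: 5 * 101 = 505 = 3 * 168 + 1.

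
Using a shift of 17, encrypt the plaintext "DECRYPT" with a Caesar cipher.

Step 1: For each letter, shift forward by 17 positions (mod 26).
  D (position 3) -> position (3+17) mod 26 = 20 -> U
  E (position 4) -> position (4+17) mod 26 = 21 -> V
  C (position 2) -> position (2+17) mod 26 = 19 -> T
  R (position 17) -> position (17+17) mod 26 = 8 -> I
  Y (position 24) -> position (24+17) mod 26 = 15 -> P
  P (position 15) -> position (15+17) mod 26 = 6 -> G
  T (position 19) -> position (19+17) mod 26 = 10 -> K
Result: UVTIPGK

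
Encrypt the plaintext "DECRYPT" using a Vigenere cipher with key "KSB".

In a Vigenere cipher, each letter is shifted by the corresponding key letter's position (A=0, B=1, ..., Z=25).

Step 1: Repeat key to match plaintext length:
  Plaintext: DECRYPT
  Key:       KSBKSBK
Step 2: Encrypt each letter:
  D(3) + K(10) = (3+10) mod 26 = 13 = N
  E(4) + S(18) = (4+18) mod 26 = 22 = W
  C(2) + B(1) = (2+1) mod 26 = 3 = D
  R(17) + K(10) = (17+10) mod 26 = 1 = B
  Y(24) + S(18) = (24+18) mod 26 = 16 = Q
  P(15) + B(1) = (15+1) mod 26 = 16 = Q
  T(19) + K(10) = (19+10) mod 26 = 3 = D
Ciphertext: NWDBQQD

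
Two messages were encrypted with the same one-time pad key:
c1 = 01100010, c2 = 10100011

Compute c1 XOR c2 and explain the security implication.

Step 1: c1 XOR c2 = (m1 XOR k) XOR (m2 XOR k).
Step 2: By XOR associativity/commutativity: = m1 XOR m2 XOR k XOR k = m1 XOR m2.
Step 3: 01100010 XOR 10100011 = 11000001 = 193.
Step 4: The key cancels out! An attacker learns m1 XOR m2 = 193, revealing the relationship between plaintexts.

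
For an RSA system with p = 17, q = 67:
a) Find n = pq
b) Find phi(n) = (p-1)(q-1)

Step 1: n = p * q = 17 * 67 = 1139.
Step 2: phi(n) = (p-1)(q-1) = 16 * 66 = 1056.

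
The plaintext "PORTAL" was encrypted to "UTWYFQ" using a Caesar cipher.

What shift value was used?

Step 1: Compare first letters: P (position 15) -> U (position 20).
Step 2: Shift = (20 - 15) mod 26 = 5.
The shift value is 5.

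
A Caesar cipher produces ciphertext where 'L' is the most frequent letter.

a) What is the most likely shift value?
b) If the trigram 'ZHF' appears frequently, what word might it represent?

Step 1: In English, 'E' is the most frequent letter (12.7%).
Step 2: The most frequent ciphertext letter is 'L' (position 11).
Step 3: Shift = (11 - 4) mod 26 = 7.
Step 4: Decrypt 'ZHF' by shifting back 7:
  Z -> S
  H -> A
  F -> Y
Step 5: 'ZHF' decrypts to 'SAY'.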